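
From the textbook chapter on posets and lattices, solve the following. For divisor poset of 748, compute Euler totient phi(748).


phi(n) = n * prod_{p|n} (1 - 1/p).
Prime divisors of 748: [2, 11, 17]
phi(748) = 748 * (1 - 1/2) * (1 - 1/11) * (1 - 1/17)
phi(748) = 320


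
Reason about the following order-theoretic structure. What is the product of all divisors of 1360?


Divisors of 1360: [1, 2, 4, 5, 8, 10, 16, 17, 20, 34, 40, 68, 80, 85, 136, 170, 272, 340, 680, 1360]
Product = n^(d(n)/2) = 1360^(20/2)
Product = 21646569678409836789760000000000


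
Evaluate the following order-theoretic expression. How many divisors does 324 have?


Divisors of 324: [1, 2, 3, 4, 6, 9, 12, 18, 27, 36, 54, 81, 108, 162, 324]
Count: 15


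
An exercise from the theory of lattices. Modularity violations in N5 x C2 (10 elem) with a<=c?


Modular law: if a <= c then a v (b ^ c) = (a v b) ^ c.
Check all triples (a,b,c) with a <= c among 10 elements.
  e.g. a=(a,0), b=(c,0), c=(b,0): lhs=(a,0) != rhs=(b,0)
  e.g. a=(a,0), b=(c,1), c=(b,0): lhs=(a,0) != rhs=(b,0)
Total violating triples: 6


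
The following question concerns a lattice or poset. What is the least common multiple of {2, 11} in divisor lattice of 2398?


In a divisor lattice, join = lcm (least common multiple).
Compute lcm iteratively: start with first element, then lcm(current, next).
Elements: [2, 11]
lcm(2,11) = 22
Final lcm = 22


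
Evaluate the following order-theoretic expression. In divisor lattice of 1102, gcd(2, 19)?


Meet=gcd.
gcd(2,19)=1


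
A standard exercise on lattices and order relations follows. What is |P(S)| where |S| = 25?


Power set = 2^n.
2^25 = 33554432


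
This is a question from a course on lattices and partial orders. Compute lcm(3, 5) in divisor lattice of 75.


In a divisor lattice, join = lcm (least common multiple).
gcd(3,5) = 1
lcm(3,5) = 3*5/gcd = 15/1 = 15


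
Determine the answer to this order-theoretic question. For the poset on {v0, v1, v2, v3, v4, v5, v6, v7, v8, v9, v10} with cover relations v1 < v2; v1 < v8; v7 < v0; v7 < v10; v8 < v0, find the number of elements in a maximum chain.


A chain is a totally ordered subset; we count the number of elements in a maximum chain.
Compute, for each element x, the size of the longest chain ending at x:
  v1: 1
  v3: 1
  v4: 1
  v5: 1
  v6: 1
  v7: 1
  ...
A maximum chain: v1 < v8 < v0
Number of elements in the longest chain: 3


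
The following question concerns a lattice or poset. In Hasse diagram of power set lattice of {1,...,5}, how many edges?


A cover relation a -< b holds when a < b with no c strictly between.
Cover relations:
  {} -< {1}
  {} -< {2}
  {} -< {3}
  {} -< {4}
  {} -< {5}
  {1} -< {1,2}
  {1} -< {1,3}
  {1} -< {1,4}
  ...72 more
Total: 80


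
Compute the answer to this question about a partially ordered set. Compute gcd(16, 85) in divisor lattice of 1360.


In a divisor lattice, meet = gcd (greatest common divisor).
By Euclidean algorithm or factoring: gcd(16,85) = 1


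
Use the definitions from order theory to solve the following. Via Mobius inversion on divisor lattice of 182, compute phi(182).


phi(n) = n * prod_{p|n} (1 - 1/p).
Prime divisors of 182: [2, 7, 13]
phi(182) = 182 * (1 - 1/2) * (1 - 1/7) * (1 - 1/13)
phi(182) = 72


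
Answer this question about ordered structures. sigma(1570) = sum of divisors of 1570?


sigma(n) = sum of divisors.
Divisors of 1570: [1, 2, 5, 10, 157, 314, 785, 1570]
Sum = 2844


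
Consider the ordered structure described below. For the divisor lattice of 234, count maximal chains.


A maximal chain goes from the minimum element to a maximal element via cover relations.
Counting all min-to-max paths in the cover graph.
Total maximal chains: 12


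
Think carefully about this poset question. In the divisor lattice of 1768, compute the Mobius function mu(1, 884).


In a divisor lattice, mu(a,b) = mu(b/a) where mu is the classical Mobius function.
b/a = 884/1 = 884
Prime factorization of 884: primes [2, 13, 17]
884 is not squarefree, so mu(884) = 0


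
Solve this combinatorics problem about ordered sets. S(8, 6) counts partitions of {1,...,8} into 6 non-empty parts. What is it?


S(n,k) = k*S(n-1,k) + S(n-1,k-1).
S(7,6) = 21, S(7,5) = 140
S(8,6) = 6*21 + 140 = 126 + 140
S(8,6) = 266


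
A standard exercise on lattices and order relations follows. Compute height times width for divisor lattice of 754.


Height = length of longest chain minus 1; width = size of largest antichain.
A maximum chain: 1 | 29 | 377 | 754  (height 3).
A maximum antichain: {2, 13, 29}  (width 3).
Product = 3 * 3 = 9


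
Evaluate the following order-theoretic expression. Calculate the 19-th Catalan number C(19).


C(n) = C(2n, n) / (n+1).
C(38, 19) = 35345263800
C(19) = 35345263800 / 20 = 1767263190


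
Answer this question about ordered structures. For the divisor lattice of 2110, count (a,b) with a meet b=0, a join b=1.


Complement pair (a,b): a meet b = bottom, a join b = top.
Here: gcd(a,b)=1 and lcm(a,b)=2110, i.e. a*b=2110 with a,b coprime.
Pairs found: (1,2110), (2,1055), (5,422), (10,211), ... (4 more)
Total ordered pairs: 8


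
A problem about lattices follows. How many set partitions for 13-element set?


B(n) = number of set partitions of an n-element set.
B(n) satisfies the recurrence: B(n+1) = sum_k C(n,k)*B(k).
B(13) = 27644437


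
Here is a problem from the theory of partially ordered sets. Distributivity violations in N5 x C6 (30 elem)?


Distributive law: a ^ (b v c) = (a ^ b) v (a ^ c).
Check all 30^3 = 27000 ordered triples (a,b,c).
  e.g. a=(b,0), b=(a,0), c=(c,0): lhs=(b,0) != rhs=(a,0)
  e.g. a=(b,0), b=(a,0), c=(c,1): lhs=(b,0) != rhs=(a,0)
Total violating triples: 432


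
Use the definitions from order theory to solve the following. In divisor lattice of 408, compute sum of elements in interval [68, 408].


Interval [68,408] in divisors of 408: [68, 136, 204, 408]
Sum = 816


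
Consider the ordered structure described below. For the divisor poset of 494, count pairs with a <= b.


The order relation is {(a,b) : a <= b}, reflexive so it includes (a,a).
Examples: (1,1), (1,13), (1,19), (1,2), (1,247), ...
Total ordered pairs: 27


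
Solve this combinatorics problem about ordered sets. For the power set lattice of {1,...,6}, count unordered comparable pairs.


A comparable pair {a,b} has a < b or b < a in the order.
Count unordered pairs where one element is strictly below the other.
Examples: {{},{1}}, {{},{2}}, {{},{3}}, {{},{4}}, ...
Total comparable pairs: 665


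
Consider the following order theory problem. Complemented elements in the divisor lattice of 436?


An element a is complemented if some b has a meet b = bottom, a join b = top.
a is complemented iff gcd(a, n/a)=1, i.e. a is a unitary divisor of 436.
Complemented elements: 1, 4, 109, 436
Count: 4


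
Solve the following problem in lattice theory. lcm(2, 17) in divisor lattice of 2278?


Join=lcm.
gcd(2,17)=1
lcm=34


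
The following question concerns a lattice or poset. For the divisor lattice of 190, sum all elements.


sigma(n) = sum of divisors.
Divisors of 190: [1, 2, 5, 10, 19, 38, 95, 190]
Sum = 360


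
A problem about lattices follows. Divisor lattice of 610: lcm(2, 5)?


Join=lcm.
gcd(2,5)=1
lcm=10


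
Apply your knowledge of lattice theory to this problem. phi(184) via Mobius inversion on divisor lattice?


phi(n) = n * prod_{p|n} (1 - 1/p).
Prime divisors of 184: [2, 23]
phi(184) = 184 * (1 - 1/2) * (1 - 1/23)
phi(184) = 88


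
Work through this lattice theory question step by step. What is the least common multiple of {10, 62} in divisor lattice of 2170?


In a divisor lattice, join = lcm (least common multiple).
Compute lcm iteratively: start with first element, then lcm(current, next).
Elements: [10, 62]
lcm(10,62) = 310
Final lcm = 310


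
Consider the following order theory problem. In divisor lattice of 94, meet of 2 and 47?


In a divisor lattice, meet = gcd (greatest common divisor).
By Euclidean algorithm or factoring: gcd(2,47) = 1


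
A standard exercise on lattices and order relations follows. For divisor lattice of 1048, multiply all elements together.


Divisors of 1048: [1, 2, 4, 8, 131, 262, 524, 1048]
Product = n^(d(n)/2) = 1048^(8/2)
Product = 1206271676416


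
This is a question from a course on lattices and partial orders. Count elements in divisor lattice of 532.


Divisors of 532: [1, 2, 4, 7, 14, 19, 28, 38, 76, 133, 266, 532]
Count: 12


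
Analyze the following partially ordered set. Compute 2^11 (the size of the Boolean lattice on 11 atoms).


Power set = 2^n.
2^11 = 2048


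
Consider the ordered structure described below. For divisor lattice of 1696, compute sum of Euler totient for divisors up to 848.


Divisors of 1696 up to 848: [1, 2, 4, 8, 16, 32, 53, 106, 212, 424, 848]
phi values: [1, 1, 2, 4, 8, 16, 52, 52, 104, 208, 416]
Sum = 864


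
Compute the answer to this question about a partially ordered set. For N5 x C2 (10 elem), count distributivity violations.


Distributive law: a ^ (b v c) = (a ^ b) v (a ^ c).
Check all 10^3 = 1000 ordered triples (a,b,c).
  e.g. a=(b,0), b=(a,0), c=(c,0): lhs=(b,0) != rhs=(a,0)
  e.g. a=(b,0), b=(a,0), c=(c,1): lhs=(b,0) != rhs=(a,0)
Total violating triples: 16


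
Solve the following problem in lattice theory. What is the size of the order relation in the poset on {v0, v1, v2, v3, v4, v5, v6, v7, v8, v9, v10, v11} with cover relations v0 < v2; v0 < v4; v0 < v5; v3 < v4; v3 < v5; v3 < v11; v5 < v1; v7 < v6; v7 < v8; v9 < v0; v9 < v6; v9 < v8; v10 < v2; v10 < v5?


The order relation is {(a,b) : a <= b}, reflexive so it includes (a,a).
Examples: (v0,v0), (v0,v1), (v0,v2), (v0,v4), (v0,v5), ...
Total ordered pairs: 33


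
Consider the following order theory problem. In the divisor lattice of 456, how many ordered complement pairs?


Complement pair (a,b): a meet b = bottom, a join b = top.
Here: gcd(a,b)=1 and lcm(a,b)=456, i.e. a*b=456 with a,b coprime.
Pairs found: (1,456), (3,152), (8,57), (19,24), ... (4 more)
Total ordered pairs: 8


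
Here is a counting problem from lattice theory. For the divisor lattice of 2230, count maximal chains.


A maximal chain goes from the minimum element to a maximal element via cover relations.
Counting all min-to-max paths in the cover graph.
Total maximal chains: 6


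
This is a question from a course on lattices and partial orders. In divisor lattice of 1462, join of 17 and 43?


In a divisor lattice, join = lcm (least common multiple).
gcd(17,43) = 1
lcm(17,43) = 17*43/gcd = 731/1 = 731


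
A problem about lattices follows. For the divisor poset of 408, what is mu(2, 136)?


In a divisor lattice, mu(a,b) = mu(b/a) where mu is the classical Mobius function.
b/a = 136/2 = 68
Prime factorization of 68: primes [2, 17]
68 is not squarefree, so mu(68) = 0


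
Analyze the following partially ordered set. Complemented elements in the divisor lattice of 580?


An element a is complemented if some b has a meet b = bottom, a join b = top.
a is complemented iff gcd(a, n/a)=1, i.e. a is a unitary divisor of 580.
Complemented elements: 1, 4, 5, 20, 29, 116, ... (2 more)
Count: 8


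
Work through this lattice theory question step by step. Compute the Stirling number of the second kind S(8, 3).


S(n,k) = k*S(n-1,k) + S(n-1,k-1).
S(7,3) = 301, S(7,2) = 63
S(8,3) = 3*301 + 63 = 903 + 63
S(8,3) = 966


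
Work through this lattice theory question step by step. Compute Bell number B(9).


B(n) = number of set partitions of an n-element set.
B(n) satisfies the recurrence: B(n+1) = sum_k C(n,k)*B(k).
B(9) = 21147


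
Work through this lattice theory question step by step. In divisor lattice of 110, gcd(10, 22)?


Meet=gcd.
gcd(10,22)=2


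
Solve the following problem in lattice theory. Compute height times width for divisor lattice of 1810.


Height = length of longest chain minus 1; width = size of largest antichain.
A maximum chain: 1 | 181 | 905 | 1810  (height 3).
A maximum antichain: {2, 5, 181}  (width 3).
Product = 3 * 3 = 9


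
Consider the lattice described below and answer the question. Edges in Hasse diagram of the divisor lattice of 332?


A cover relation a -< b holds when a < b with no c strictly between.
Cover relations:
  1 -< 2
  1 -< 83
  2 -< 4
  2 -< 166
  4 -< 332
  83 -< 166
  166 -< 332
Total: 7


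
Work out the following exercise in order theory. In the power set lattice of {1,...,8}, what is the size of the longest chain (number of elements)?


A chain is a totally ordered subset; we count the number of elements in a maximum chain.
Compute, for each element x, the size of the longest chain ending at x:
  {}: 1
  {1}: 2
  {2}: 2
  {3}: 2
  {4}: 2
  {5}: 2
  ...
A maximum chain: {} < {1} < {1,2} < {1,2,3} < {1,2,3,4} < {1,2,3,4,5} < {1,2,3,4,5,6} < {1,2,3,4,5,6,7} < {1,2,3,4,5,6,7,8}
Number of elements in the longest chain: 9


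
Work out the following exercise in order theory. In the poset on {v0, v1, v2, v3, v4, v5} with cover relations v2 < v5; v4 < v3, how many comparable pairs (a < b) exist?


A comparable pair {a,b} has a < b or b < a in the order.
Count unordered pairs where one element is strictly below the other.
Examples: {v2,v5}, {v3,v4}
Total comparable pairs: 2


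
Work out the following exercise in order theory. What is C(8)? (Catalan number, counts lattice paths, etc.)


C(n) = C(2n, n) / (n+1).
C(16, 8) = 12870
C(8) = 12870 / 9 = 1430


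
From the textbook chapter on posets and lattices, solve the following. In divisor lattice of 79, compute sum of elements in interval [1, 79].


Interval [1,79] in divisors of 79: [1, 79]
Sum = 80


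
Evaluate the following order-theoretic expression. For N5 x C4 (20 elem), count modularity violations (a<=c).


Modular law: if a <= c then a v (b ^ c) = (a v b) ^ c.
Check all triples (a,b,c) with a <= c among 20 elements.
  e.g. a=(a,0), b=(c,0), c=(b,0): lhs=(a,0) != rhs=(b,0)
  e.g. a=(a,0), b=(c,1), c=(b,0): lhs=(a,0) != rhs=(b,0)
Total violating triples: 40


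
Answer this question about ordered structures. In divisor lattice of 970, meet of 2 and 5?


In a divisor lattice, meet = gcd (greatest common divisor).
By Euclidean algorithm or factoring: gcd(2,5) = 1


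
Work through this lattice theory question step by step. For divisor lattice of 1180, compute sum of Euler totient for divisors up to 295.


Divisors of 1180 up to 295: [1, 2, 4, 5, 10, 20, 59, 118, 236, 295]
phi values: [1, 1, 2, 4, 4, 8, 58, 58, 116, 232]
Sum = 484


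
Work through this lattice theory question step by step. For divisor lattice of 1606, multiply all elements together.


Divisors of 1606: [1, 2, 11, 22, 73, 146, 803, 1606]
Product = n^(d(n)/2) = 1606^(8/2)
Product = 6652458343696


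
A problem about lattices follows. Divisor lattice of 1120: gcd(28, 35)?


Meet=gcd.
gcd(28,35)=7


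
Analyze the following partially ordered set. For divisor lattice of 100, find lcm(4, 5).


In a divisor lattice, join = lcm (least common multiple).
Compute lcm iteratively: start with first element, then lcm(current, next).
Elements: [4, 5]
lcm(4,5) = 20
Final lcm = 20


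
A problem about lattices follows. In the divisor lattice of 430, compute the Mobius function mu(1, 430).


In a divisor lattice, mu(a,b) = mu(b/a) where mu is the classical Mobius function.
b/a = 430/1 = 430
Prime factorization of 430: primes [2, 5, 43]
430 is squarefree with 3 prime factor(s), so mu(430) = (-1)^3 = -1


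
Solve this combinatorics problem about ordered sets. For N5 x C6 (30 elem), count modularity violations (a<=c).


Modular law: if a <= c then a v (b ^ c) = (a v b) ^ c.
Check all triples (a,b,c) with a <= c among 30 elements.
  e.g. a=(a,0), b=(c,0), c=(b,0): lhs=(a,0) != rhs=(b,0)
  e.g. a=(a,0), b=(c,1), c=(b,0): lhs=(a,0) != rhs=(b,0)
Total violating triples: 126


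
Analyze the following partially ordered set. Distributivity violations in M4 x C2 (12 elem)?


Distributive law: a ^ (b v c) = (a ^ b) v (a ^ c).
Check all 12^3 = 1728 ordered triples (a,b,c).
  e.g. a=(a1,0), b=(a2,0), c=(a3,0): lhs=(a1,0) != rhs=(0,0)
  e.g. a=(a1,0), b=(a2,0), c=(a3,1): lhs=(a1,0) != rhs=(0,0)
Total violating triples: 192


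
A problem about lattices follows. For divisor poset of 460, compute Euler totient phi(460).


phi(n) = n * prod_{p|n} (1 - 1/p).
Prime divisors of 460: [2, 5, 23]
phi(460) = 460 * (1 - 1/2) * (1 - 1/5) * (1 - 1/23)
phi(460) = 176


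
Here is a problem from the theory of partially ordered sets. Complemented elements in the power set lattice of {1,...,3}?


An element a is complemented if some b has a meet b = bottom, a join b = top.
every subset A has complement S\A, so all elements are complemented.
Complemented elements: {}, {1}, {2}, {3}, {1,2}, {1,3}, ... (2 more)
Count: 8


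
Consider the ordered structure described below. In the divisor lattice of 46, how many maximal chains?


A maximal chain goes from the minimum element to a maximal element via cover relations.
Counting all min-to-max paths in the cover graph.
Total maximal chains: 2


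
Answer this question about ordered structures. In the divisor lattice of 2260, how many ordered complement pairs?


Complement pair (a,b): a meet b = bottom, a join b = top.
Here: gcd(a,b)=1 and lcm(a,b)=2260, i.e. a*b=2260 with a,b coprime.
Pairs found: (1,2260), (4,565), (5,452), (20,113), ... (4 more)
Total ordered pairs: 8


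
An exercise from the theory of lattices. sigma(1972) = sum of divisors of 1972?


sigma(n) = sum of divisors.
Divisors of 1972: [1, 2, 4, 17, 29, 34, 58, 68, 116, 493, 986, 1972]
Sum = 3780


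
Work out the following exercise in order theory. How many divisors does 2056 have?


Divisors of 2056: [1, 2, 4, 8, 257, 514, 1028, 2056]
Count: 8


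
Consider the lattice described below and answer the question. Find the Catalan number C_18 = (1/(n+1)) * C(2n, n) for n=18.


C(n) = C(2n, n) / (n+1).
C(36, 18) = 9075135300
C(18) = 9075135300 / 19 = 477638700


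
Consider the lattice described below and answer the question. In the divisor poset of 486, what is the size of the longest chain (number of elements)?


A chain is a totally ordered subset; we count the number of elements in a maximum chain.
Compute, for each element x, the size of the longest chain ending at x:
  1: 1
  2: 2
  3: 2
  9: 3
  6: 3
  27: 4
  ...
A maximum chain: 1 < 2 < 6 < 18 < 54 < 162 < 486
Number of elements in the longest chain: 7


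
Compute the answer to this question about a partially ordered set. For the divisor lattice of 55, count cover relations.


A cover relation a -< b holds when a < b with no c strictly between.
Cover relations:
  1 -< 5
  1 -< 11
  5 -< 55
  11 -< 55
Total: 4


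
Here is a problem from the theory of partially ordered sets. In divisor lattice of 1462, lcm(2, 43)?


Join=lcm.
gcd(2,43)=1
lcm=86


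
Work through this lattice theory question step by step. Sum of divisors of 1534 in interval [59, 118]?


Interval [59,118] in divisors of 1534: [59, 118]
Sum = 177


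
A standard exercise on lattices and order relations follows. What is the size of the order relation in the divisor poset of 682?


The order relation is {(a,b) : a <= b}, reflexive so it includes (a,a).
Examples: (1,1), (1,11), (1,2), (1,22), (1,31), ...
Total ordered pairs: 27


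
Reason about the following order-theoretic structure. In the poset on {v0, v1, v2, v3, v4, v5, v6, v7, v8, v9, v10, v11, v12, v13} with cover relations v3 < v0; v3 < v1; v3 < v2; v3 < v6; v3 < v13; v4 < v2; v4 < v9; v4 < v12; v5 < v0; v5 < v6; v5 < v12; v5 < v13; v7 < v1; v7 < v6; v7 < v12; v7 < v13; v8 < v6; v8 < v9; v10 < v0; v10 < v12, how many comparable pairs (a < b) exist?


A comparable pair {a,b} has a < b or b < a in the order.
Count unordered pairs where one element is strictly below the other.
Examples: {v0,v3}, {v0,v5}, {v0,v10}, {v1,v3}, ...
Total comparable pairs: 20


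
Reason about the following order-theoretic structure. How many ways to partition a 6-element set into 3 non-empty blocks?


S(n,k) = k*S(n-1,k) + S(n-1,k-1).
S(5,3) = 25, S(5,2) = 15
S(6,3) = 3*25 + 15 = 75 + 15
S(6,3) = 90


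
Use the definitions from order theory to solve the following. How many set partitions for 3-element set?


B(n) = number of set partitions of an n-element set.
B(n) satisfies the recurrence: B(n+1) = sum_k C(n,k)*B(k).
B(3) = 5


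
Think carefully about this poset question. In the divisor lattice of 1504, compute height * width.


Height = length of longest chain minus 1; width = size of largest antichain.
A maximum chain: 1 | 47 | 94 | 188 | 376 | 752 | 1504  (height 6).
A maximum antichain: {2, 47}  (width 2).
Product = 6 * 2 = 12


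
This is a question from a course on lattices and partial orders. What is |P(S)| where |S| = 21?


Power set = 2^n.
2^21 = 2097152


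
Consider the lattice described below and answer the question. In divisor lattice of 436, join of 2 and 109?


In a divisor lattice, join = lcm (least common multiple).
gcd(2,109) = 1
lcm(2,109) = 2*109/gcd = 218/1 = 218


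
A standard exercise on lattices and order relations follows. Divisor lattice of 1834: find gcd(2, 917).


In a divisor lattice, meet = gcd (greatest common divisor).
By Euclidean algorithm or factoring: gcd(2,917) = 1


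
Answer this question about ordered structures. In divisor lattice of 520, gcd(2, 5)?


Meet=gcd.
gcd(2,5)=1


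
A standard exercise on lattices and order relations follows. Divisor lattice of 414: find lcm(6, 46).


In a divisor lattice, join = lcm (least common multiple).
gcd(6,46) = 2
lcm(6,46) = 6*46/gcd = 276/2 = 138


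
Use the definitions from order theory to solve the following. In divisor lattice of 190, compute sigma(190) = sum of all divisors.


sigma(n) = sum of divisors.
Divisors of 190: [1, 2, 5, 10, 19, 38, 95, 190]
Sum = 360


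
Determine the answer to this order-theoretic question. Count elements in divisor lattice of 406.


Divisors of 406: [1, 2, 7, 14, 29, 58, 203, 406]
Count: 8


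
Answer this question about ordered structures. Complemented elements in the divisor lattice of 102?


An element a is complemented if some b has a meet b = bottom, a join b = top.
a is complemented iff gcd(a, n/a)=1, i.e. a is a unitary divisor of 102.
Complemented elements: 1, 2, 3, 6, 17, 34, ... (2 more)
Count: 8


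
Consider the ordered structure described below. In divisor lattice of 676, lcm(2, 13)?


Join=lcm.
gcd(2,13)=1
lcm=26


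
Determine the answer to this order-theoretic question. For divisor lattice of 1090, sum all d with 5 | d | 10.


Interval [5,10] in divisors of 1090: [5, 10]
Sum = 15


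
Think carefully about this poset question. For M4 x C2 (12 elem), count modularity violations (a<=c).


Modular law: if a <= c then a v (b ^ c) = (a v b) ^ c.
Check all triples (a,b,c) with a <= c among 12 elements.
This lattice is modular (diamonds M_m and their chain-products are modular).
Total violating triples: 0


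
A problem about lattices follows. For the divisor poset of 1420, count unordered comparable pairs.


A comparable pair {a,b} has a < b or b < a in the order.
Count unordered pairs where one element is strictly below the other.
Examples: {1,2}, {1,4}, {1,5}, {1,10}, ...
Total comparable pairs: 42


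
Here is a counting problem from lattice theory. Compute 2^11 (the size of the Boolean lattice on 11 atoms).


Power set = 2^n.
2^11 = 2048


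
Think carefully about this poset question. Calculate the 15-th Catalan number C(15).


C(n) = C(2n, n) / (n+1).
C(30, 15) = 155117520
C(15) = 155117520 / 16 = 9694845


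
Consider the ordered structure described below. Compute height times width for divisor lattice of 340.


Height = length of longest chain minus 1; width = size of largest antichain.
A maximum chain: 1 | 17 | 85 | 170 | 340  (height 4).
A maximum antichain: {4, 10, 34, 85}  (width 4).
Product = 4 * 4 = 16


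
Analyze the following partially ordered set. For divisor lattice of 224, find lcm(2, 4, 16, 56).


In a divisor lattice, join = lcm (least common multiple).
Compute lcm iteratively: start with first element, then lcm(current, next).
Elements: [2, 4, 16, 56]
lcm(2,4) = 4
lcm(4,16) = 16
lcm(16,56) = 112
Final lcm = 112


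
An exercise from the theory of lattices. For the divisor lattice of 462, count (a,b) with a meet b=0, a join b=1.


Complement pair (a,b): a meet b = bottom, a join b = top.
Here: gcd(a,b)=1 and lcm(a,b)=462, i.e. a*b=462 with a,b coprime.
Pairs found: (1,462), (2,231), (3,154), (6,77), ... (12 more)
Total ordered pairs: 16


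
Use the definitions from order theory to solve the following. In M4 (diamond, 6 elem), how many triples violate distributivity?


Distributive law: a ^ (b v c) = (a ^ b) v (a ^ c).
Check all 6^3 = 216 ordered triples (a,b,c).
  e.g. a=a1, b=a2, c=a3: lhs=a1 != rhs=0
  e.g. a=a1, b=a2, c=a4: lhs=a1 != rhs=0
Total violating triples: 24


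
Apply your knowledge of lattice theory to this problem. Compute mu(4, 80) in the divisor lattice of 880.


In a divisor lattice, mu(a,b) = mu(b/a) where mu is the classical Mobius function.
b/a = 80/4 = 20
Prime factorization of 20: primes [2, 5]
20 is not squarefree, so mu(20) = 0


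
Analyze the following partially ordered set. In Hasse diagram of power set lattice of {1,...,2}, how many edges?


A cover relation a -< b holds when a < b with no c strictly between.
Cover relations:
  {} -< {1}
  {} -< {2}
  {1} -< {1,2}
  {2} -< {1,2}
Total: 4


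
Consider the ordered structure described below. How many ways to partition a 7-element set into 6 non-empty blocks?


S(n,k) = k*S(n-1,k) + S(n-1,k-1).
S(6,6) = 1, S(6,5) = 15
S(7,6) = 6*1 + 15 = 6 + 15
S(7,6) = 21


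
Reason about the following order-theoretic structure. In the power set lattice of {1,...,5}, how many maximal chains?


A maximal chain goes from the minimum element to a maximal element via cover relations.
Counting all min-to-max paths in the cover graph.
Total maximal chains: 120


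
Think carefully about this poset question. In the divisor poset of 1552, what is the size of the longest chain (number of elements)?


A chain is a totally ordered subset; we count the number of elements in a maximum chain.
Compute, for each element x, the size of the longest chain ending at x:
  1: 1
  2: 2
  97: 2
  4: 3
  8: 4
  194: 3
  ...
A maximum chain: 1 < 2 < 4 < 8 < 16 < 1552
Number of elements in the longest chain: 6


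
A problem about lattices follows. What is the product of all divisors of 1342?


Divisors of 1342: [1, 2, 11, 22, 61, 122, 671, 1342]
Product = n^(d(n)/2) = 1342^(8/2)
Product = 3243471329296


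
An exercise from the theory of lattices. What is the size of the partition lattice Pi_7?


B(n) = number of set partitions of an n-element set.
B(n) satisfies the recurrence: B(n+1) = sum_k C(n,k)*B(k).
B(7) = 877


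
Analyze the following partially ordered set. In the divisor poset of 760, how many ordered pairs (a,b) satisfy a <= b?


The order relation is {(a,b) : a <= b}, reflexive so it includes (a,a).
Examples: (1,1), (1,10), (1,152), (1,19), (1,190), ...
Total ordered pairs: 90


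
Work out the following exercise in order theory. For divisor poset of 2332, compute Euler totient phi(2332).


phi(n) = n * prod_{p|n} (1 - 1/p).
Prime divisors of 2332: [2, 11, 53]
phi(2332) = 2332 * (1 - 1/2) * (1 - 1/11) * (1 - 1/53)
phi(2332) = 1040


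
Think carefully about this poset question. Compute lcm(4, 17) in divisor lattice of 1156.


In a divisor lattice, join = lcm (least common multiple).
gcd(4,17) = 1
lcm(4,17) = 4*17/gcd = 68/1 = 68


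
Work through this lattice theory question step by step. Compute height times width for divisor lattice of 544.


Height = length of longest chain minus 1; width = size of largest antichain.
A maximum chain: 1 | 17 | 34 | 68 | 136 | 272 | 544  (height 6).
A maximum antichain: {2, 17}  (width 2).
Product = 6 * 2 = 12


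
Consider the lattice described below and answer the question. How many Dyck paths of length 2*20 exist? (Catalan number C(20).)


C(n) = C(2n, n) / (n+1).
C(40, 20) = 137846528820
C(20) = 137846528820 / 21 = 6564120420


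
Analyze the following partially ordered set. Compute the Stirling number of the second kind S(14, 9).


S(n,k) = k*S(n-1,k) + S(n-1,k-1).
S(13,9) = 359502, S(13,8) = 1899612
S(14,9) = 9*359502 + 1899612 = 3235518 + 1899612
S(14,9) = 5135130


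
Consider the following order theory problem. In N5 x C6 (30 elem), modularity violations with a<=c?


Modular law: if a <= c then a v (b ^ c) = (a v b) ^ c.
Check all triples (a,b,c) with a <= c among 30 elements.
  e.g. a=(a,0), b=(c,0), c=(b,0): lhs=(a,0) != rhs=(b,0)
  e.g. a=(a,0), b=(c,1), c=(b,0): lhs=(a,0) != rhs=(b,0)
Total violating triples: 126


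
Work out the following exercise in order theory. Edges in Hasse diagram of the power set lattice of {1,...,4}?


A cover relation a -< b holds when a < b with no c strictly between.
Cover relations:
  {} -< {1}
  {} -< {2}
  {} -< {3}
  {} -< {4}
  {1} -< {1,2}
  {1} -< {1,3}
  {1} -< {1,4}
  {2} -< {1,2}
  ...24 more
Total: 32


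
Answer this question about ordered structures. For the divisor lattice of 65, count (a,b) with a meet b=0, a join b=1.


Complement pair (a,b): a meet b = bottom, a join b = top.
Here: gcd(a,b)=1 and lcm(a,b)=65, i.e. a*b=65 with a,b coprime.
Pairs found: (1,65), (5,13), (13,5), (65,1)
Total ordered pairs: 4


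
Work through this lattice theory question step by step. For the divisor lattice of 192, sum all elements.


sigma(n) = sum of divisors.
Divisors of 192: [1, 2, 3, 4, 6, 8, 12, 16, 24, 32, 48, 64, 96, 192]
Sum = 508


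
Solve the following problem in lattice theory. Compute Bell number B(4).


B(n) = number of set partitions of an n-element set.
B(n) satisfies the recurrence: B(n+1) = sum_k C(n,k)*B(k).
B(4) = 15


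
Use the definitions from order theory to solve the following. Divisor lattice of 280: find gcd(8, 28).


In a divisor lattice, meet = gcd (greatest common divisor).
By Euclidean algorithm or factoring: gcd(8,28) = 4


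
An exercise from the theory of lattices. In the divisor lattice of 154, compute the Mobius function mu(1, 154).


In a divisor lattice, mu(a,b) = mu(b/a) where mu is the classical Mobius function.
b/a = 154/1 = 154
Prime factorization of 154: primes [2, 7, 11]
154 is squarefree with 3 prime factor(s), so mu(154) = (-1)^3 = -1


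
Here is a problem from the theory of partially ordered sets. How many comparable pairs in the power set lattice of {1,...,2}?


A comparable pair {a,b} has a < b or b < a in the order.
Count unordered pairs where one element is strictly below the other.
Examples: {{},{1}}, {{},{2}}, {{},{1,2}}, {{1},{1,2}}, ...
Total comparable pairs: 5


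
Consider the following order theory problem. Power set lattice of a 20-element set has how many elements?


Power set = 2^n.
2^20 = 1048576


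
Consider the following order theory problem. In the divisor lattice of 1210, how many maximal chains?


A maximal chain goes from the minimum element to a maximal element via cover relations.
Counting all min-to-max paths in the cover graph.
Total maximal chains: 12


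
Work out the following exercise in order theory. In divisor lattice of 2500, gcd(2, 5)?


Meet=gcd.
gcd(2,5)=1


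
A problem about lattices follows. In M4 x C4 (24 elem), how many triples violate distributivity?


Distributive law: a ^ (b v c) = (a ^ b) v (a ^ c).
Check all 24^3 = 13824 ordered triples (a,b,c).
  e.g. a=(a1,0), b=(a2,0), c=(a3,0): lhs=(a1,0) != rhs=(0,0)
  e.g. a=(a1,0), b=(a2,0), c=(a3,1): lhs=(a1,0) != rhs=(0,0)
Total violating triples: 1536


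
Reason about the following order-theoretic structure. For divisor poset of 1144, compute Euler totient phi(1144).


phi(n) = n * prod_{p|n} (1 - 1/p).
Prime divisors of 1144: [2, 11, 13]
phi(1144) = 1144 * (1 - 1/2) * (1 - 1/11) * (1 - 1/13)
phi(1144) = 480


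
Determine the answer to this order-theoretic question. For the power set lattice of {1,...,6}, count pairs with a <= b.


The order relation is {(a,b) : a <= b}, reflexive so it includes (a,a).
Examples: ({},{}), ({},{1,2}), ({},{1,2,3}), ({},{1,2,3,4}), ({},{1,2,3,4,5}), ...
Total ordered pairs: 729


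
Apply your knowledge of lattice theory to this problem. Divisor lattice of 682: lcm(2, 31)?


Join=lcm.
gcd(2,31)=1
lcm=62


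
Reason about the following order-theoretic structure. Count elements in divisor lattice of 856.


Divisors of 856: [1, 2, 4, 8, 107, 214, 428, 856]
Count: 8


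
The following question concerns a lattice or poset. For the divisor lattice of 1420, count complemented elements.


An element a is complemented if some b has a meet b = bottom, a join b = top.
a is complemented iff gcd(a, n/a)=1, i.e. a is a unitary divisor of 1420.
Complemented elements: 1, 4, 5, 20, 71, 284, ... (2 more)
Count: 8


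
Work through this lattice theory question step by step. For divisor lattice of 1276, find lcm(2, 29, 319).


In a divisor lattice, join = lcm (least common multiple).
Compute lcm iteratively: start with first element, then lcm(current, next).
Elements: [2, 29, 319]
lcm(2,29) = 58
lcm(58,319) = 638
Final lcm = 638


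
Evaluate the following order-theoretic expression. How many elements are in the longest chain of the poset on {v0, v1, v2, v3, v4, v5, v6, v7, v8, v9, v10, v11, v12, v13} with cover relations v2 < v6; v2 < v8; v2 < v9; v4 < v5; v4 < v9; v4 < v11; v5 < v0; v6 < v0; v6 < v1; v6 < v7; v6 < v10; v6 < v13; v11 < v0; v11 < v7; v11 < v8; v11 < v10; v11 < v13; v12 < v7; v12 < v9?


A chain is a totally ordered subset; we count the number of elements in a maximum chain.
Compute, for each element x, the size of the longest chain ending at x:
  v2: 1
  v3: 1
  v4: 1
  v12: 1
  v5: 2
  v6: 2
  ...
A maximum chain: v4 < v5 < v0
Number of elements in the longest chain: 3


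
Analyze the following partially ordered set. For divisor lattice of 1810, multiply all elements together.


Divisors of 1810: [1, 2, 5, 10, 181, 362, 905, 1810]
Product = n^(d(n)/2) = 1810^(8/2)
Product = 10732831210000


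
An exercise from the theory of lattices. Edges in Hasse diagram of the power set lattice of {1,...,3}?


A cover relation a -< b holds when a < b with no c strictly between.
Cover relations:
  {} -< {1}
  {} -< {2}
  {} -< {3}
  {1} -< {1,2}
  {1} -< {1,3}
  {2} -< {1,2}
  {2} -< {2,3}
  {3} -< {1,3}
  ...4 more
Total: 12


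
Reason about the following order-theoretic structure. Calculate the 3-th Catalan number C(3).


C(n) = C(2n, n) / (n+1).
C(6, 3) = 20
C(3) = 20 / 4 = 5


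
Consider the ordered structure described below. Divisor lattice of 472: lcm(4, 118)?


Join=lcm.
gcd(4,118)=2
lcm=236


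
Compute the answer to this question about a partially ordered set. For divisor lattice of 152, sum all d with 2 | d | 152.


Interval [2,152] in divisors of 152: [2, 4, 8, 38, 76, 152]
Sum = 280


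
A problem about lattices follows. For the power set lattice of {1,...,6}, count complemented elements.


An element a is complemented if some b has a meet b = bottom, a join b = top.
every subset A has complement S\A, so all elements are complemented.
Complemented elements: {}, {1}, {2}, {3}, {4}, {5}, ... (58 more)
Count: 64


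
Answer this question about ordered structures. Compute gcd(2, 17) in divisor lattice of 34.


In a divisor lattice, meet = gcd (greatest common divisor).
By Euclidean algorithm or factoring: gcd(2,17) = 1


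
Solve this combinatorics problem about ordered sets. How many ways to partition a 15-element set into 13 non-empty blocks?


S(n,k) = k*S(n-1,k) + S(n-1,k-1).
S(14,13) = 91, S(14,12) = 3367
S(15,13) = 13*91 + 3367 = 1183 + 3367
S(15,13) = 4550


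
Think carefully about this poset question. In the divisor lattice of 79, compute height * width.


Height = length of longest chain minus 1; width = size of largest antichain.
A maximum chain: 1 | 79  (height 1).
A maximum antichain: {1}  (width 1).
Product = 1 * 1 = 1


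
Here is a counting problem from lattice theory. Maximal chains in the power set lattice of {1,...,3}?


A maximal chain goes from the minimum element to a maximal element via cover relations.
Counting all min-to-max paths in the cover graph.
Total maximal chains: 6


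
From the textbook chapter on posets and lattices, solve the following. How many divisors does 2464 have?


Divisors of 2464: [1, 2, 4, 7, 8, 11, 14, 16, 22, 28, 32, 44, 56, 77, 88, 112, 154, 176, 224, 308, 352, 616, 1232, 2464]
Count: 24


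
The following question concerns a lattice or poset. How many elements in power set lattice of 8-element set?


Power set = 2^n.
2^8 = 256


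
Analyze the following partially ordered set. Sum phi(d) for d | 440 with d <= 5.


Divisors of 440 up to 5: [1, 2, 4, 5]
phi values: [1, 1, 2, 4]
Sum = 8


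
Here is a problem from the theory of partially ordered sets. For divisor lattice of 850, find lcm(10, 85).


In a divisor lattice, join = lcm (least common multiple).
Compute lcm iteratively: start with first element, then lcm(current, next).
Elements: [10, 85]
lcm(10,85) = 170
Final lcm = 170


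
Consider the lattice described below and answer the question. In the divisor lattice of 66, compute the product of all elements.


Divisors of 66: [1, 2, 3, 6, 11, 22, 33, 66]
Product = n^(d(n)/2) = 66^(8/2)
Product = 18974736


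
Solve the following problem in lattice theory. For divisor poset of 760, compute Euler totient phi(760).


phi(n) = n * prod_{p|n} (1 - 1/p).
Prime divisors of 760: [2, 5, 19]
phi(760) = 760 * (1 - 1/2) * (1 - 1/5) * (1 - 1/19)
phi(760) = 288


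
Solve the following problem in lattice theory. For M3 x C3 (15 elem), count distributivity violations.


Distributive law: a ^ (b v c) = (a ^ b) v (a ^ c).
Check all 15^3 = 3375 ordered triples (a,b,c).
  e.g. a=(a1,0), b=(a2,0), c=(a3,0): lhs=(a1,0) != rhs=(0,0)
  e.g. a=(a1,0), b=(a2,0), c=(a3,1): lhs=(a1,0) != rhs=(0,0)
Total violating triples: 162


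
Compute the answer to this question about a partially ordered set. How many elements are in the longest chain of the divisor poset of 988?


A chain is a totally ordered subset; we count the number of elements in a maximum chain.
Compute, for each element x, the size of the longest chain ending at x:
  1: 1
  2: 2
  13: 2
  19: 2
  4: 3
  26: 3
  ...
A maximum chain: 1 < 2 < 4 < 52 < 988
Number of elements in the longest chain: 5


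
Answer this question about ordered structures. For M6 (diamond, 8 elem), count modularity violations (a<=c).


Modular law: if a <= c then a v (b ^ c) = (a v b) ^ c.
Check all triples (a,b,c) with a <= c among 8 elements.
This lattice is modular (diamonds M_m and their chain-products are modular).
Total violating triples: 0


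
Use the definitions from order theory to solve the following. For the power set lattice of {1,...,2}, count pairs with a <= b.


The order relation is {(a,b) : a <= b}, reflexive so it includes (a,a).
Examples: ({},{}), ({},{1,2}), ({},{1}), ({},{2}), ({1,2},{1,2}), ...
Total ordered pairs: 9


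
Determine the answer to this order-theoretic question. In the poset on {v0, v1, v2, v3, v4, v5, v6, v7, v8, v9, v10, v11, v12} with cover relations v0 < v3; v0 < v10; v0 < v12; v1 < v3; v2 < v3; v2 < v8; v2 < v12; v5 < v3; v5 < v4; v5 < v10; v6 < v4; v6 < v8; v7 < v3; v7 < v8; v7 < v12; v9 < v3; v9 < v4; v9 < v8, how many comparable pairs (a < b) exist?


A comparable pair {a,b} has a < b or b < a in the order.
Count unordered pairs where one element is strictly below the other.
Examples: {v0,v3}, {v0,v10}, {v0,v12}, {v1,v3}, ...
Total comparable pairs: 18
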